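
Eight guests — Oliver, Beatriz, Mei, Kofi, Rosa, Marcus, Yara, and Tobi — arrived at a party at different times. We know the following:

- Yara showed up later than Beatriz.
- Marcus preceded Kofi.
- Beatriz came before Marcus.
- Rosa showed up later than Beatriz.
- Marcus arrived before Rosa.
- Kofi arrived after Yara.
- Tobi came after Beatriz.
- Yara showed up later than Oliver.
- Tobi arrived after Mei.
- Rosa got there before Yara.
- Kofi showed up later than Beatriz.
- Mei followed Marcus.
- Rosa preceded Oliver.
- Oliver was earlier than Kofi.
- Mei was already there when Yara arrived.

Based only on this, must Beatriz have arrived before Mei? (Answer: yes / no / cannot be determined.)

yes

Chain the constraints: Beatriz → Marcus → Mei. Each link is directly stated, so Beatriz comes before Mei.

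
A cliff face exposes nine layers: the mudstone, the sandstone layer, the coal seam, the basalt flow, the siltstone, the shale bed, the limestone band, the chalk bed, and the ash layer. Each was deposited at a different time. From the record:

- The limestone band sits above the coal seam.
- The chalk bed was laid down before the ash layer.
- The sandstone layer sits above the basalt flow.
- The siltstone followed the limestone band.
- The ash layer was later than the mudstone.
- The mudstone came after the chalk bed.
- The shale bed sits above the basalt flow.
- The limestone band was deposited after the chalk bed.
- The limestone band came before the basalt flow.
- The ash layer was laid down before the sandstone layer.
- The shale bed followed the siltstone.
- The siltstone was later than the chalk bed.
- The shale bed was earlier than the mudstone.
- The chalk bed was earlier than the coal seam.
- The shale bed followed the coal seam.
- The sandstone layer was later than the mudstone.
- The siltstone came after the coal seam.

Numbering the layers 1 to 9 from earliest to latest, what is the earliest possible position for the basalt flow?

The chalk bed, the coal seam, and the limestone band must all come before the basalt flow — 3 forced predecessors.
Nothing else is forced ahead of the basalt flow, so its earliest slot is position 3 + 1 = 4.

4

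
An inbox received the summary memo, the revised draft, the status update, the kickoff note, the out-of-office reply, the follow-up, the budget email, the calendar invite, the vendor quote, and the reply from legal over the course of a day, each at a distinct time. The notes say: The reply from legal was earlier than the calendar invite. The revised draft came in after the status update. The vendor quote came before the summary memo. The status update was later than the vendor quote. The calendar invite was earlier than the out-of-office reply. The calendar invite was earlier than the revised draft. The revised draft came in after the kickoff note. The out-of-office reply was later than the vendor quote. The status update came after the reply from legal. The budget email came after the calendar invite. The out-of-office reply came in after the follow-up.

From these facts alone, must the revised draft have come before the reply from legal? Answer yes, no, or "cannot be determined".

no

Tracing the constraints gives the reply from legal → the calendar invite → the revised draft, so the reply from legal must come before the revised draft.
That means the revised draft cannot be before the reply from legal.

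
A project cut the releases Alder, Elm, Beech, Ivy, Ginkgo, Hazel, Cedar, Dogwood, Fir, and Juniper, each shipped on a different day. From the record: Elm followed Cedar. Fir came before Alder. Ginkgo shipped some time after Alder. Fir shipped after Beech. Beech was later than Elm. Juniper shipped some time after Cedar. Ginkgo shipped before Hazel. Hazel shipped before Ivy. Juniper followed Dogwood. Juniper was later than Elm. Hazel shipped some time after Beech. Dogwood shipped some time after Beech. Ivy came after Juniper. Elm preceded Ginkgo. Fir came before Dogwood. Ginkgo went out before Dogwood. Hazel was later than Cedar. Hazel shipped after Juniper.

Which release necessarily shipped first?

Cedar has a chain of constraints placing it before every other release, so Cedar must be first.

Cedar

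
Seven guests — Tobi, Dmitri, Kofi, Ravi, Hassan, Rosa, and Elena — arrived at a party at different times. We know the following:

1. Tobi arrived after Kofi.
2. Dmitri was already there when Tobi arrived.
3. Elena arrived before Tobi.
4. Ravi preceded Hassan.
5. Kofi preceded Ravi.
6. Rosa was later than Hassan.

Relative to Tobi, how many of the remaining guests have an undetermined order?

3

Forced before Tobi: Dmitri, Elena, and Kofi.
That leaves Hassan, Ravi, and Rosa with no forced order relative to Tobi — 3.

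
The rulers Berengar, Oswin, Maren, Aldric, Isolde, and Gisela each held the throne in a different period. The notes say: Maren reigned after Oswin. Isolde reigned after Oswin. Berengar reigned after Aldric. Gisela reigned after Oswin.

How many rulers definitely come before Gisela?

Directly stated before Gisela: Oswin.
That's Oswin — 1 in all.

1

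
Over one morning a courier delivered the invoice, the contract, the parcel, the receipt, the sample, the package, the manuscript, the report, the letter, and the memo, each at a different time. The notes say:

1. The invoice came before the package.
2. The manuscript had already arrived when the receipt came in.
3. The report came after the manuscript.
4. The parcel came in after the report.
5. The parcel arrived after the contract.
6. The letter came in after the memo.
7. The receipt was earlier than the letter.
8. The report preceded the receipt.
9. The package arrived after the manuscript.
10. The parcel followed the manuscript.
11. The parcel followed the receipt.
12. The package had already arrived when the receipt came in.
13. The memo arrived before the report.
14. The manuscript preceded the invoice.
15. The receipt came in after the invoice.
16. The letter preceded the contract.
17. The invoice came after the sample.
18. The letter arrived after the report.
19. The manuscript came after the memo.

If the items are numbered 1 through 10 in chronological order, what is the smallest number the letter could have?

The invoice, the manuscript, the memo, the package, the receipt, the report, and the sample must all come before the letter — 7 forced predecessors.
Nothing else is forced ahead of the letter, so its earliest slot is position 7 + 1 = 8.

8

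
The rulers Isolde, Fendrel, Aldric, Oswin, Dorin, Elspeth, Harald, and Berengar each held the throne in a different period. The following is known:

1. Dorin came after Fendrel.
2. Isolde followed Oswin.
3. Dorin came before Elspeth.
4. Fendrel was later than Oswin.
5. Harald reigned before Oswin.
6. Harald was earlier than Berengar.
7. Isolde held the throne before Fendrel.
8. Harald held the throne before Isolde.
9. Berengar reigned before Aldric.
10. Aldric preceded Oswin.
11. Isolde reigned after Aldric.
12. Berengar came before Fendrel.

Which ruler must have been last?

Elspeth

Every other ruler has a chain of constraints placing them before Elspeth, so Elspeth is last.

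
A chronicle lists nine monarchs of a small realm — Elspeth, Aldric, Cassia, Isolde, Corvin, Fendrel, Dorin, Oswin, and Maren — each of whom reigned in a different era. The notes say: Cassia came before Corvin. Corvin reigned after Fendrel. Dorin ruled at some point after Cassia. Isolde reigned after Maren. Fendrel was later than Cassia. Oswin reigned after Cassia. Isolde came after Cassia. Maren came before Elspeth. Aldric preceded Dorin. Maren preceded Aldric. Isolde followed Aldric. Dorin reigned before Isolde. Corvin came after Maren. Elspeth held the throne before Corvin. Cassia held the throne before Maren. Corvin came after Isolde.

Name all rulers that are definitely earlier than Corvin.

Directly stated before Corvin: Cassia, Elspeth, Fendrel, Isolde, and Maren.
Aldric reaches Corvin via Aldric → Isolde → Corvin.
Dorin reaches Corvin via Dorin → Isolde → Corvin.
No chain forces Oswin ahead of Corvin.

Aldric, Cassia, Dorin, Elspeth, Fendrel, Isolde, Maren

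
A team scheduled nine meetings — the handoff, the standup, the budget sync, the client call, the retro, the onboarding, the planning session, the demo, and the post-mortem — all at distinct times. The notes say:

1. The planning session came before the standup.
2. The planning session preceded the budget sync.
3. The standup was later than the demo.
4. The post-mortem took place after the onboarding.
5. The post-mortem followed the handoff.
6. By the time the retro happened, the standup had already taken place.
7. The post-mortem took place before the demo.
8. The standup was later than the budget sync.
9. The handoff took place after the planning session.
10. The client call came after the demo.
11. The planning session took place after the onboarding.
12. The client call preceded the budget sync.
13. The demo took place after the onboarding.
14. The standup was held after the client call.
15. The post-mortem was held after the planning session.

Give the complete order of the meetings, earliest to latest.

the onboarding, the planning session, the handoff, the post-mortem, the demo, the client call, the budget sync, the standup, the retro

The constraints fix every adjacent pair, so only one ordering works:
the onboarding → the planning session → the handoff → the post-mortem → the demo → the client call → the budget sync → the standup → the retro.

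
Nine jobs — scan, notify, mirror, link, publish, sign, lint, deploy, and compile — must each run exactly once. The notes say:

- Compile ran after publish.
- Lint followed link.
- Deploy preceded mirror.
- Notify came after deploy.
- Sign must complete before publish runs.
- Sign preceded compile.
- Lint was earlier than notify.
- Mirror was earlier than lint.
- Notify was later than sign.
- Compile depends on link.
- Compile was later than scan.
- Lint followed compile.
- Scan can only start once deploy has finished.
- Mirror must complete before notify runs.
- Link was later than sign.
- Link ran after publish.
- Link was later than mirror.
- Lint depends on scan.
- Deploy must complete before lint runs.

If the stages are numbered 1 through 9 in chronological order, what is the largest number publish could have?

Publish must come before compile, link, lint, and notify — 4 stages forced after it.
Everything else can be placed before publish in some valid order, so publish can sit as late as position 9 − 4 = 5.

5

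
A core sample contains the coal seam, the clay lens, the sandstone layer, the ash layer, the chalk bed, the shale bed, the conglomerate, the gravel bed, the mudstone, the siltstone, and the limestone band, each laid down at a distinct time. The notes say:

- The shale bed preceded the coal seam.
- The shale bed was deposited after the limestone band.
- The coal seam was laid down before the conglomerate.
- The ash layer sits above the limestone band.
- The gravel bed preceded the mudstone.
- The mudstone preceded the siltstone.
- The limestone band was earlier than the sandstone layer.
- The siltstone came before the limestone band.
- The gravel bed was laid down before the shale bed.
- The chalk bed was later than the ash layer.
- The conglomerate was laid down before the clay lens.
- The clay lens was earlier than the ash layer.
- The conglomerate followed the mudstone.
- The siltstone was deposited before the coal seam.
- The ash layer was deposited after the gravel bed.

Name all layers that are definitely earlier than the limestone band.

Directly stated before the limestone band: the siltstone.
The gravel bed reaches the limestone band via the gravel bed → the mudstone → the siltstone → the limestone band.
The mudstone reaches the limestone band via the mudstone → the siltstone → the limestone band.
No chain forces the coal seam (or any of the others) ahead of the limestone band.

the gravel bed, the mudstone, the siltstone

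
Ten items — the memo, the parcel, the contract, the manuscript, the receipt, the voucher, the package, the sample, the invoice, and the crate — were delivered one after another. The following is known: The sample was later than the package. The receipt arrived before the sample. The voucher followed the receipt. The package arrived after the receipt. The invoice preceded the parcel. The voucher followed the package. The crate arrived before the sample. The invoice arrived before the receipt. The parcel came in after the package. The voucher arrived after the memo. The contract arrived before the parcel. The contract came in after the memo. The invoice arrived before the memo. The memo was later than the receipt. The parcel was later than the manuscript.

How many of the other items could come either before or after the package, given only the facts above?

Forced before the package: the invoice and the receipt; forced after the package: the parcel, the sample, and the voucher.
That leaves the contract, the crate, the manuscript, and the memo with no forced order relative to the package — 4.

4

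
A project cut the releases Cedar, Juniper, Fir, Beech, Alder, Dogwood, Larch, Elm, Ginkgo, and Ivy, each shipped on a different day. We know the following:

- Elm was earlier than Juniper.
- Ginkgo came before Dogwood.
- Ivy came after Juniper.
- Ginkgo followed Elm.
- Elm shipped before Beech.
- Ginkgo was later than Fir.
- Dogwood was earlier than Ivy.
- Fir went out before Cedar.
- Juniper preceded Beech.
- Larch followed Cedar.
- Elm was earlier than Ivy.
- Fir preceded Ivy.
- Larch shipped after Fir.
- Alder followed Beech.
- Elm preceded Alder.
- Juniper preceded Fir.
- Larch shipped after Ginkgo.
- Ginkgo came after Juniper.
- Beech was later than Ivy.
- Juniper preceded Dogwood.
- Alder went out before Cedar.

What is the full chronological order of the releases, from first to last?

The constraints fix every adjacent pair, so only one ordering works:
Elm → Juniper → Fir → Ginkgo → Dogwood → Ivy → Beech → Alder → Cedar → Larch.

Elm, Juniper, Fir, Ginkgo, Dogwood, Ivy, Beech, Alder, Cedar, Larch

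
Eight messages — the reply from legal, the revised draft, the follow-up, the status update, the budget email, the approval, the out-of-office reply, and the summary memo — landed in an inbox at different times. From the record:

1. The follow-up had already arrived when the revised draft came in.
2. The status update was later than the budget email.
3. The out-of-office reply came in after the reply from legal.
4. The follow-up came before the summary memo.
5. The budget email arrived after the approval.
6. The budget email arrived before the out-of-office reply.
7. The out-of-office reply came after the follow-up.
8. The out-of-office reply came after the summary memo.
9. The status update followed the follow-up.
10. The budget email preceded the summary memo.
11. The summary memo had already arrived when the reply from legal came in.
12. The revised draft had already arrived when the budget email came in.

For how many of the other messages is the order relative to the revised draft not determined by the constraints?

1

Forced before the revised draft: the follow-up; forced after the revised draft: the budget email, the out-of-office reply, the reply from legal, the status update, and the summary memo.
That leaves the approval with no forced order relative to the revised draft — 1.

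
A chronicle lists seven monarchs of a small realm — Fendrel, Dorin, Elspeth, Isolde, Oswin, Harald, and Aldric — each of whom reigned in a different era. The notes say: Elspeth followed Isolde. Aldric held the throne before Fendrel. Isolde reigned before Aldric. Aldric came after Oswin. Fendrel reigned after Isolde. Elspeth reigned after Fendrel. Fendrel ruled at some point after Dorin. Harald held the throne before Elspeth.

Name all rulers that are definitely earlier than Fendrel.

Aldric, Dorin, Isolde, Oswin

Directly stated before Fendrel: Aldric, Dorin, and Isolde.
Oswin reaches Fendrel via Oswin → Aldric → Fendrel.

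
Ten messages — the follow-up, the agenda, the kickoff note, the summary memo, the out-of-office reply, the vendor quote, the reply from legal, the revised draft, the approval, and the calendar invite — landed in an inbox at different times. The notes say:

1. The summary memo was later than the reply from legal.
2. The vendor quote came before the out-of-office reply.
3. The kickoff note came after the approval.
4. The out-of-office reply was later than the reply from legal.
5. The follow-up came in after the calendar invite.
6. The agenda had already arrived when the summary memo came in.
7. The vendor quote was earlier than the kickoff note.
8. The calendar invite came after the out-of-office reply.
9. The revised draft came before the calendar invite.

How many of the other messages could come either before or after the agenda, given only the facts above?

Forced after the agenda: the summary memo.
That leaves the approval, the calendar invite, the follow-up, the kickoff note, the out-of-office reply, the reply from legal, the revised draft, and the vendor quote with no forced order relative to the agenda — 8.

8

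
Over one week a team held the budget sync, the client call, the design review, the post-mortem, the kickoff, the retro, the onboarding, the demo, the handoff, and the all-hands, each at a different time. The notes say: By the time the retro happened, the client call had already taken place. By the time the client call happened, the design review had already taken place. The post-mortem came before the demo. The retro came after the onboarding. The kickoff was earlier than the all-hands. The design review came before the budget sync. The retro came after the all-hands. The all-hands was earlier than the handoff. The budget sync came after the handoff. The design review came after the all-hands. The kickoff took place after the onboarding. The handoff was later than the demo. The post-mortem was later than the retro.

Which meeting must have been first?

the onboarding

The onboarding has a chain of constraints placing it before every other meeting, so the onboarding must be first.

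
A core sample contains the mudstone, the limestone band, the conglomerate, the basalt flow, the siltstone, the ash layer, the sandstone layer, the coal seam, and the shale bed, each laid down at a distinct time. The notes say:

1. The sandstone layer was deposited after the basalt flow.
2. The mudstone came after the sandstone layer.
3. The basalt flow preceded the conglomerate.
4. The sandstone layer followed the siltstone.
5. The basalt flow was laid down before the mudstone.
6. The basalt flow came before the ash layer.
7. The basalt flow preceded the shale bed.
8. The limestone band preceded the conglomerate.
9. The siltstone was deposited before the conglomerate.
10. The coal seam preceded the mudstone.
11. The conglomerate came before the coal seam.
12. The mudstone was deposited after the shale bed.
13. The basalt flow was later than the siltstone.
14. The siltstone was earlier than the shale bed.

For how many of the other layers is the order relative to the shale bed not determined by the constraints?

Forced before the shale bed: the basalt flow and the siltstone; forced after the shale bed: the mudstone.
That leaves the ash layer, the coal seam, the conglomerate, the limestone band, and the sandstone layer with no forced order relative to the shale bed — 5.

5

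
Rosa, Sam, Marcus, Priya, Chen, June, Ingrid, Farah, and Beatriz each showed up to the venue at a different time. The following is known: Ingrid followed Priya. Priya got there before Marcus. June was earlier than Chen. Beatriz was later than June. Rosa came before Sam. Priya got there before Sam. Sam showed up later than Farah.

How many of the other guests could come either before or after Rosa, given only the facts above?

Forced after Rosa: Sam.
That leaves Beatriz, Chen, Farah, Ingrid, June, Marcus, and Priya with no forced order relative to Rosa — 7.

7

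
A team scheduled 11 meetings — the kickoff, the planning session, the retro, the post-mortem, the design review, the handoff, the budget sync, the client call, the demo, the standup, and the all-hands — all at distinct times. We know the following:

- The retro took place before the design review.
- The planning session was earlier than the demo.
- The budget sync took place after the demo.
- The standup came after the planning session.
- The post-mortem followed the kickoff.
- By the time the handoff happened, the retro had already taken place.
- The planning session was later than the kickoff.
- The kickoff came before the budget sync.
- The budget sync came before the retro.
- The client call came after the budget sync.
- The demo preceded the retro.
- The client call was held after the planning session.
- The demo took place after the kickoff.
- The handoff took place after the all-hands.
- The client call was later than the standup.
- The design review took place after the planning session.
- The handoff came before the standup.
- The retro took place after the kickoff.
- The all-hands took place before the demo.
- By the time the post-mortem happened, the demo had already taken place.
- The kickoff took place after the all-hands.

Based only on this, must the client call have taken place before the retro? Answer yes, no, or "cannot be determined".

no

Tracing the constraints gives the retro → the handoff → the standup → the client call, so the retro must come before the client call.
That means the client call cannot be before the retro.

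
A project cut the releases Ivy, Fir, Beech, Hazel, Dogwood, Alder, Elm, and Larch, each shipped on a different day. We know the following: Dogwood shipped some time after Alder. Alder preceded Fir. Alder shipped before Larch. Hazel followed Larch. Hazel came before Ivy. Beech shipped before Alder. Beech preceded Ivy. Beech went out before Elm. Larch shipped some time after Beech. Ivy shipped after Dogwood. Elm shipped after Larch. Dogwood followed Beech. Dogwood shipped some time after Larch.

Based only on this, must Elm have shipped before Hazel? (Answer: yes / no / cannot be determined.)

cannot be determined

No chain of stated constraints runs from Elm to Hazel, and none runs from Hazel to Elm either.
So the relative order of Elm and Hazel is not fixed by the given facts.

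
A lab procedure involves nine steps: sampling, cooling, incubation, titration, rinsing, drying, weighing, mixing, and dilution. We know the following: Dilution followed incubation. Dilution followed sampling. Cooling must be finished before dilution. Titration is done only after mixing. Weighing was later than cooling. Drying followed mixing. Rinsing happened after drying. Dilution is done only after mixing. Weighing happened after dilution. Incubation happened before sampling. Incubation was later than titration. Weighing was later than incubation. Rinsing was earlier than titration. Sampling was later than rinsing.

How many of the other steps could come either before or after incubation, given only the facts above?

1

Forced before incubation: drying, mixing, rinsing, and titration; forced after incubation: dilution, sampling, and weighing.
That leaves cooling with no forced order relative to incubation — 1.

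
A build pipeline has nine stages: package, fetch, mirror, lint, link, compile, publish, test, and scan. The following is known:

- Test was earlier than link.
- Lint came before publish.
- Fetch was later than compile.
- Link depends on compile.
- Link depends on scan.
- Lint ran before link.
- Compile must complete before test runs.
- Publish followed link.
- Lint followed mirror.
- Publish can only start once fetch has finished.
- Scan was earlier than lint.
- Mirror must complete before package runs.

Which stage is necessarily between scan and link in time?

Tracing the constraints gives scan → lint → link, so lint sits after scan and before link.
No other stage is forced both after scan and before link.

lint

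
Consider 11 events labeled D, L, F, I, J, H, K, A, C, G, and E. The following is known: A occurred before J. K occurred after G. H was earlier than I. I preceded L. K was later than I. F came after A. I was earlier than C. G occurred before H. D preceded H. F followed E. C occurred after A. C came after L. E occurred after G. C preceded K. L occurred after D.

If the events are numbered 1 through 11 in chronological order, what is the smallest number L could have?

5

D, G, H, and I must all come before L — 4 forced predecessors.
Nothing else is forced ahead of L, so its earliest slot is position 4 + 1 = 5.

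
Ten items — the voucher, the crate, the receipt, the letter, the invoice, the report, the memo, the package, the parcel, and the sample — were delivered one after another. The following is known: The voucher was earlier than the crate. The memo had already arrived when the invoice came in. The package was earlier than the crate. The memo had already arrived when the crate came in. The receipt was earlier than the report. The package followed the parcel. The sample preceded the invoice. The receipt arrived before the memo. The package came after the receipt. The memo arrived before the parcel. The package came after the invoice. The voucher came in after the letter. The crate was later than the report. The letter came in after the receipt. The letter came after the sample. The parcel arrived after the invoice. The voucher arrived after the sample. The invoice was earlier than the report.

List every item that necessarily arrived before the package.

Directly stated before the package: the invoice, the parcel, and the receipt.
The memo reaches the package via the memo → the invoice → the package.
The sample reaches the package via the sample → the invoice → the package.

the invoice, the memo, the parcel, the receipt, the sample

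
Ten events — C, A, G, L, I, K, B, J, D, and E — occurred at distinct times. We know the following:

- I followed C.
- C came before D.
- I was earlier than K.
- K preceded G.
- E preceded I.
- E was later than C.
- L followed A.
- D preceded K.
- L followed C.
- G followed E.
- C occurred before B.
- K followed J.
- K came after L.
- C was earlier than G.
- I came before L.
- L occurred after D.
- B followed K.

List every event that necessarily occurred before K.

A, C, D, E, I, J, L

Directly stated before K: D, I, J, and L.
A reaches K via A → L → K.
C reaches K via C → L → K.
E reaches K via E → I → K.
No chain forces B (or any of the others) ahead of K.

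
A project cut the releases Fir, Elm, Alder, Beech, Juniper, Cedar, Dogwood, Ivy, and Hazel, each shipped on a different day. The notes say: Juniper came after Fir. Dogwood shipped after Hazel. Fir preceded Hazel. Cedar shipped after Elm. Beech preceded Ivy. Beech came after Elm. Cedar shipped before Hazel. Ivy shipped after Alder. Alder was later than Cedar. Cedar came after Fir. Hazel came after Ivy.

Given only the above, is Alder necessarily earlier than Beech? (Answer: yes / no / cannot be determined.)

No chain of stated constraints runs from Alder to Beech, and none runs from Beech to Alder either.
So the relative order of Alder and Beech is not fixed by the given facts.

cannot be determined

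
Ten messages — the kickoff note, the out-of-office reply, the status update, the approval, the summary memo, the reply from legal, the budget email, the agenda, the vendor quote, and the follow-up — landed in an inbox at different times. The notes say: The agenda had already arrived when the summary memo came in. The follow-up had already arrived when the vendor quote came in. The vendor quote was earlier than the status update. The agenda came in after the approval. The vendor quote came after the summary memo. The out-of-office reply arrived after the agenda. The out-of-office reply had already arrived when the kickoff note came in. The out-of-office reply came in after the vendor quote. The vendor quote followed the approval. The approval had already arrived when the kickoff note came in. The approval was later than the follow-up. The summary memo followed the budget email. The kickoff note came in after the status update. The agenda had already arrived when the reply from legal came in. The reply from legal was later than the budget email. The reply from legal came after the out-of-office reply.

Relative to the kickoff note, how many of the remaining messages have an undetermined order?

1

Forced before the kickoff note: the agenda, the approval, the budget email, the follow-up, the out-of-office reply, the status update, the summary memo, and the vendor quote.
That leaves the reply from legal with no forced order relative to the kickoff note — 1.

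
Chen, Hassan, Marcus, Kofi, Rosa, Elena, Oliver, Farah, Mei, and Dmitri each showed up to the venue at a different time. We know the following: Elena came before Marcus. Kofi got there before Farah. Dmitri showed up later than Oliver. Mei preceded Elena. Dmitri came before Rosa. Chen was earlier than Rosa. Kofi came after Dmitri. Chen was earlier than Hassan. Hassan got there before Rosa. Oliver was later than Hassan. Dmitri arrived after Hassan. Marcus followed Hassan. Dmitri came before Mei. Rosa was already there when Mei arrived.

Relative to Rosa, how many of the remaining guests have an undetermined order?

2

Forced before Rosa: Chen, Dmitri, Hassan, and Oliver; forced after Rosa: Elena, Marcus, and Mei.
That leaves Farah and Kofi with no forced order relative to Rosa — 2.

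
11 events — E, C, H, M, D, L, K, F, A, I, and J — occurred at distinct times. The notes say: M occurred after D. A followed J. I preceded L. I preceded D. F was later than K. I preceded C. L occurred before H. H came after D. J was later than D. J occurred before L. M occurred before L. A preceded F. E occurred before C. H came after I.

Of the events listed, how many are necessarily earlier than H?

Directly stated before H: D, I, and L.
J reaches H via J → L → H.
M reaches H via M → L → H.
That's D, I, J, L, and M — 5 in all.

5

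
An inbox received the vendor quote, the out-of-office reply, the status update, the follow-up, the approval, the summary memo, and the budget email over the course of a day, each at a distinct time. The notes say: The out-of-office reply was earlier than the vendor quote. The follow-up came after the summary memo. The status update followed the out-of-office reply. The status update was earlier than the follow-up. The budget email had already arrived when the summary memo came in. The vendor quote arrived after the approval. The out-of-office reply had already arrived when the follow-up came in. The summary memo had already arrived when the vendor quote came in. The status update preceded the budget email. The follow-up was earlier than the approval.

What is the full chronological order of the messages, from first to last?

the out-of-office reply, the status update, the budget email, the summary memo, the follow-up, the approval, the vendor quote

The constraints fix every adjacent pair, so only one ordering works:
the out-of-office reply → the status update → the budget email → the summary memo → the follow-up → the approval → the vendor quote.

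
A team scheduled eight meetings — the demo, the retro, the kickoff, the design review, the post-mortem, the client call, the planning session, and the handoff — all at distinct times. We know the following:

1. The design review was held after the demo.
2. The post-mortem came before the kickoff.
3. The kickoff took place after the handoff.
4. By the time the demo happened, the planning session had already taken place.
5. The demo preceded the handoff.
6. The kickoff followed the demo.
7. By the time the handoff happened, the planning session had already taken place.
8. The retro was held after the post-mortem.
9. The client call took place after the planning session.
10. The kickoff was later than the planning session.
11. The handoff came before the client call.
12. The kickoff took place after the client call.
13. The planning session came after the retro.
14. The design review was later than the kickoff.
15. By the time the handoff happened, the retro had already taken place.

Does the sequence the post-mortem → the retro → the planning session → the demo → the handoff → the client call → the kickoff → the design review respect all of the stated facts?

yes

Check each stated constraint against the proposed order — e.g. the planning session is ahead of the kickoff; the post-mortem is ahead of the kickoff. Every pair is in the required order; nothing is violated.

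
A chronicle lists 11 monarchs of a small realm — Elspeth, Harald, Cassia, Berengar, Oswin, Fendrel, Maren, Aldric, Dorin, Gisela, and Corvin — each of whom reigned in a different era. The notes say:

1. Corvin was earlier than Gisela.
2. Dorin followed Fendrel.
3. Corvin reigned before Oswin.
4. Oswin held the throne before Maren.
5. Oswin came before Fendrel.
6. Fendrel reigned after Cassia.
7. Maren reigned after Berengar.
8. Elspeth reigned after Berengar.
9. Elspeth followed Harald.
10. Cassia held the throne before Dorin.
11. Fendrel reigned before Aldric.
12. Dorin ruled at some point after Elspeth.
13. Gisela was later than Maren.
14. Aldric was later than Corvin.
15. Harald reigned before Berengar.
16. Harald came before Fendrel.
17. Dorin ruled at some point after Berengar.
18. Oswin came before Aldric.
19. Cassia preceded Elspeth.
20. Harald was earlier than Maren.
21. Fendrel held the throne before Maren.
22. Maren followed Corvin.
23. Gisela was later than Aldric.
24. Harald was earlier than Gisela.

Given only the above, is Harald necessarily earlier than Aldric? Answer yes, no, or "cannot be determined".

yes

Chain the constraints: Harald → Fendrel → Aldric. Each link is directly stated, so Harald comes before Aldric.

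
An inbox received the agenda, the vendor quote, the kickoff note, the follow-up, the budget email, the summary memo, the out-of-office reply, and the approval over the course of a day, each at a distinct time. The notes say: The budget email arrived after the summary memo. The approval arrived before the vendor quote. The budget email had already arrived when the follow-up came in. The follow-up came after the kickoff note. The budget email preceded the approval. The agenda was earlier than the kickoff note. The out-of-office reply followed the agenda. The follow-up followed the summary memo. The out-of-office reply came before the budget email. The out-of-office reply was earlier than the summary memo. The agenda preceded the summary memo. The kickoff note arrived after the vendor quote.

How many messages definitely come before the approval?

Directly stated before the approval: the budget email.
The agenda reaches the approval via the agenda → the summary memo → the budget email → the approval.
The out-of-office reply reaches the approval via the out-of-office reply → the budget email → the approval.
The summary memo reaches the approval via the summary memo → the budget email → the approval.
That's the agenda, the budget email, the out-of-office reply, and the summary memo — 4 in all.

4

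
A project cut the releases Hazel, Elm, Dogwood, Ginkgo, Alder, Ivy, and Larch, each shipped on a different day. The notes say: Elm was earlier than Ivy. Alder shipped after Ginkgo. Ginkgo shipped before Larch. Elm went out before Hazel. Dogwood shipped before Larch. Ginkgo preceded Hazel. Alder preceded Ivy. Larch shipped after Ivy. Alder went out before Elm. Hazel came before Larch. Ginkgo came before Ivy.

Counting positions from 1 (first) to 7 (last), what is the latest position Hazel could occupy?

6

Hazel must come before Larch — 1 release forced after it.
Everything else can be placed before Hazel in some valid order, so Hazel can sit as late as position 7 − 1 = 6.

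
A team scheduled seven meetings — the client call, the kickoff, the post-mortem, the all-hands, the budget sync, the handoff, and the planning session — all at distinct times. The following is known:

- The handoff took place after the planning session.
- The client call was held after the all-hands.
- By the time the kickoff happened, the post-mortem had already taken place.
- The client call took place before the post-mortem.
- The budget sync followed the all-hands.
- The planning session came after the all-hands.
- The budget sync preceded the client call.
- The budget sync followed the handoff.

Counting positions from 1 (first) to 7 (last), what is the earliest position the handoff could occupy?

The all-hands and the planning session must both come before the handoff — 2 forced predecessors.
Nothing else is forced ahead of the handoff, so its earliest slot is position 2 + 1 = 3.

3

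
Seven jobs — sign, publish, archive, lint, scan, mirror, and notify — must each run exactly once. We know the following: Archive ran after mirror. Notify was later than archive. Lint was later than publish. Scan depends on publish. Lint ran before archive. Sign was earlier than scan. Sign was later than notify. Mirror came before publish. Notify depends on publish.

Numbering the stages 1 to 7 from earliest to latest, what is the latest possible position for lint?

Lint must come before archive, notify, scan, and sign — 4 stages forced after it.
Everything else can be placed before lint in some valid order, so lint can sit as late as position 7 − 4 = 3.

3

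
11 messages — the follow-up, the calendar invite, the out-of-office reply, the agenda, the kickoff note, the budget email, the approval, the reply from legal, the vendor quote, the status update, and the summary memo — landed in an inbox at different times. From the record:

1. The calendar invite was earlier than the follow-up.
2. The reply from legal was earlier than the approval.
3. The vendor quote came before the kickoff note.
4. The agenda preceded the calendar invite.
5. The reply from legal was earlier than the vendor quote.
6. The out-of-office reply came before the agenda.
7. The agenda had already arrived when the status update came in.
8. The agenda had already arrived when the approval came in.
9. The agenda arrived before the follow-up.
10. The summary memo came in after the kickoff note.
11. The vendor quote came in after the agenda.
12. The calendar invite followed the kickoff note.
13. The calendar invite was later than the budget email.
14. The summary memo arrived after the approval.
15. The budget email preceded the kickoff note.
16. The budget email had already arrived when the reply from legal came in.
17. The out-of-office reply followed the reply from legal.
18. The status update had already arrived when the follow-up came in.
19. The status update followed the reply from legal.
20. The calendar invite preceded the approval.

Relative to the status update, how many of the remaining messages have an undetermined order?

5

Forced before the status update: the agenda, the budget email, the out-of-office reply, and the reply from legal; forced after the status update: the follow-up.
That leaves the approval, the calendar invite, the kickoff note, the summary memo, and the vendor quote with no forced order relative to the status update — 5.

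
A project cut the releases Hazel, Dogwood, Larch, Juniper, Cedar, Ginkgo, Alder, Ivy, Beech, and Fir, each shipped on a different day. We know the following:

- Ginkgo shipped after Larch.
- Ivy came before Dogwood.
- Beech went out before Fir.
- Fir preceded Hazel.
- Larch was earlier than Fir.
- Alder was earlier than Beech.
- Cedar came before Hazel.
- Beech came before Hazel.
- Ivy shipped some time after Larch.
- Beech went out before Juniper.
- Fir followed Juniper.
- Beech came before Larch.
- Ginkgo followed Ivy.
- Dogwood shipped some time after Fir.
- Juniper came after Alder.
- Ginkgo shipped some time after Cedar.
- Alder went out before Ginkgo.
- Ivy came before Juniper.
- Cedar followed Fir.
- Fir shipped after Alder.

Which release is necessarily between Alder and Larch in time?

Beech

Tracing the constraints gives Alder → Beech → Larch, so Beech sits after Alder and before Larch.
No other release is forced both after Alder and before Larch.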